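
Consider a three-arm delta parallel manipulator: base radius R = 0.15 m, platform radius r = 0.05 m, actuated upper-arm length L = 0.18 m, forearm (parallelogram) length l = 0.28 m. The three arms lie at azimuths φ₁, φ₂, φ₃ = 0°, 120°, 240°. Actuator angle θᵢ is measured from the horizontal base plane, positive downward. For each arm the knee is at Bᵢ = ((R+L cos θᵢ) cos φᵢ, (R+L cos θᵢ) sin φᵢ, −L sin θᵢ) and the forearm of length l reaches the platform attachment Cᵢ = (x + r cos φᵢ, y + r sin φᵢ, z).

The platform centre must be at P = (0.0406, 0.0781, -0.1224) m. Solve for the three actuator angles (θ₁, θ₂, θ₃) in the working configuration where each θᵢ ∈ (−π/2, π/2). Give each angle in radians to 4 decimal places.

arm 1 (φ=0.0°): x'=0.0406, y'=0.0781
  A=0.0594, B=-0.1224, C=(l²−L²−A²−y'²−z²)/(2L)=0.0594
  γ=atan2(-0.1224,0.0594)=-1.1190;  ψ=arccos(0.4367)=1.1188;  θ1=γ+ψ≈-0.0001
arm 2 (φ=120.0°): x'=0.0473, y'=-0.0742
  A cos θ + B sin θ = C:  0.0527·cos θ + -0.1224·sin θ = 0.0632
  θ2 = atan2(B,A) + arccos(C/0.1332) = -0.0875
arm 3 (φ=240.0°): x'=-0.0879, y'=-0.0039
  A=0.1879, B=-0.1224, C=(l²−L²−A²−y'²−z²)/(2L)=-0.0120
  θ3 = atan2(B,A) + arccos(C/0.2243) = 1.0470

θ₁ = -0.0001, θ₂ = -0.0875, θ₃ = 1.0470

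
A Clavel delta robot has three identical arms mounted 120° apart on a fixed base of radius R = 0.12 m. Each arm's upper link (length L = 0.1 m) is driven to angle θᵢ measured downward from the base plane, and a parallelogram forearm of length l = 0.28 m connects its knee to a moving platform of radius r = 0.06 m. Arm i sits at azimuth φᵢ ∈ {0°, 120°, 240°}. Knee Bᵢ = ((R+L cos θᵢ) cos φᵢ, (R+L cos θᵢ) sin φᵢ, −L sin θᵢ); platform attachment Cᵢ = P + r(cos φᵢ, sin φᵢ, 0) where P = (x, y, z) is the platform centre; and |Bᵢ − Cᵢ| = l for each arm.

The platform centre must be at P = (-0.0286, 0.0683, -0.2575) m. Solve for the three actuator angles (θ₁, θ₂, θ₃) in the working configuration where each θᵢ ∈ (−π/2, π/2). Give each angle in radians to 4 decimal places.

θ₁ = 0.5239, θ₂ = -0.0876, θ₃ = 0.6110

φ1=0.0° → target in arm frame (-0.0286, 0.0683)
  A cos θ + B sin θ = C:  0.0886·cos θ + -0.2575·sin θ = -0.0521
  γ=atan2(-0.2575,0.0886)=-1.2394;  ψ=arccos(-0.1913)=1.7633;  θ1=γ+ψ≈0.5239
rotate P by −φ2: (0.0734, -0.0094, -0.2575)
  e−x'=-0.0134;  (l²−L²−(e−x')²−y'²−z²)/2L = 0.0091
  √(A²+B²)=0.2579;  θ2 = -1.6230+1.5354 ≈ -0.0876
rotate P by −φ3: (-0.0448, -0.0589, -0.2575)
  A=0.1048, B=-0.2575, C=(l²−L²−A²−y'²−z²)/(2L)=-0.0619
  √(A²+B²)=0.2780;  θ3 = -1.1841+1.7952 ≈ 0.6110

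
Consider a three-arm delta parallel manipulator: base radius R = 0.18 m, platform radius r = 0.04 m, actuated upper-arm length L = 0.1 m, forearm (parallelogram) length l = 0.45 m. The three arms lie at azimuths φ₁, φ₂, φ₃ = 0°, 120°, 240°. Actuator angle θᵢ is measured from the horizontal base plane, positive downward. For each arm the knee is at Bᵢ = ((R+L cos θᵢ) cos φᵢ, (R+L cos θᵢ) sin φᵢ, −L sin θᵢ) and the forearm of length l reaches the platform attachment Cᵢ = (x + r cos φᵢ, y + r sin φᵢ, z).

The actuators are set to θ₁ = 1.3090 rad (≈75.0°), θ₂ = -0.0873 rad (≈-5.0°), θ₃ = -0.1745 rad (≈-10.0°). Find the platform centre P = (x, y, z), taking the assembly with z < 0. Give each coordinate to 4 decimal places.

φ1=0.0°: virtual centre (0.1659, 0.0000, -0.0966), radius l
φ2=120.0°: virtual centre (-0.1198, 0.2075, 0.0087), radius l
arm 3 at φ=240.0°: e+L cos θ3 = 0.2385;  O3 = (-0.1192, -0.2065, 0.0174)
subtract pairs → two planes through P
plane₁₂: -0.5714x+0.4150y+0.2106z = 0.0206
Cramer: x(z) = -0.0359+0.3842z;  y(z) = 0.0003+0.0214z
quadratic in z: (1.1480)z²+(0.0382)z+(-0.1525)=0, √Δ=0.8376 → z ∈ {-0.3814, 0.3482}; z = -0.3814 (taking z<0)
x = -0.1824, y = -0.0078

(-0.1824, -0.0078, -0.3814)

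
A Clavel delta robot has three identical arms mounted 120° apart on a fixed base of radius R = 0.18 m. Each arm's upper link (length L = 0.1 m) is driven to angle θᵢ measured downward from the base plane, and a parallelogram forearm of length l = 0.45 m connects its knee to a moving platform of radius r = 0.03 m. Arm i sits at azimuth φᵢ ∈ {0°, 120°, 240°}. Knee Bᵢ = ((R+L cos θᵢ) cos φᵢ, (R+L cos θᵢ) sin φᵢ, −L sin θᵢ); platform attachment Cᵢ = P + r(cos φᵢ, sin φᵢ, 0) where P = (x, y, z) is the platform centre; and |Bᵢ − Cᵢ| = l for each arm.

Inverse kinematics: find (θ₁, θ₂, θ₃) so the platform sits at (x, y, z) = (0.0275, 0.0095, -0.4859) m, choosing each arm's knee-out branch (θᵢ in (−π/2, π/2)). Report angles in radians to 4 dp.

θ₁ = 0.8727, θ₂ = 1.0471, θ₃ = 1.1345

φ1=0.0° → target in arm frame (0.0275, 0.0095)
  A cos θ + B sin θ = C:  0.1225·cos θ + -0.4859·sin θ = -0.2935
  θ1 = atan2(B,A) + arccos(C/0.5011) = 0.8727
φ2=120.0° → target in arm frame (-0.0055, -0.0286)
  e−x'=0.1555;  (l²−L²−(e−x')²−y'²−z²)/2L = -0.3430
  θ2 = atan2(B,A) + arccos(C/0.5102) = 1.0471
rotate P by −φ3: (-0.0220, 0.0191, -0.4859)
  A=0.1720, B=-0.4859, C=(l²−L²−A²−y'²−z²)/(2L)=-0.3677
  √(A²+B²)=0.5154;  θ3 = -1.2306+2.3651 ≈ 1.1345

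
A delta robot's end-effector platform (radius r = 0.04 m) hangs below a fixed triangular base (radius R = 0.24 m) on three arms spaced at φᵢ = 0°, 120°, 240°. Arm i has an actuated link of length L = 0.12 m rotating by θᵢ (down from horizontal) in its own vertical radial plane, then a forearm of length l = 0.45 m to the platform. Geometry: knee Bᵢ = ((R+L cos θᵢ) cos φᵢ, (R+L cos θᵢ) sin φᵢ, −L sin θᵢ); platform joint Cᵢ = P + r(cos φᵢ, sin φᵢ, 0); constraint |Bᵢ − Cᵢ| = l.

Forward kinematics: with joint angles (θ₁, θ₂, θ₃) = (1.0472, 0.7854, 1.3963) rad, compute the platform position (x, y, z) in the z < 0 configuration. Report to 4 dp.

arm 1 at φ=0.0°: ρ1 = 0.2600;  S1 = (0.2600, 0.0000, -0.1039)
arm 2 at φ=120.0°: ρ2 = 0.2849;  S2 = (-0.1424, 0.2467, -0.0849)
arm 3 at φ=240.0°: ρ3 = 0.2208;  S3 = (-0.1104, -0.1912, -0.1182)
eliminate P² terms by subtracting sphere 1 from 2 and 3
plane₁₂: -0.8049x+0.4934y+0.0381z = 0.0099
Cramer: x(z) = 0.0058+0.0008z;  y(z) = 0.0297-0.0760z
sphere 1 gives Az²+Bz+C=0 with A=1.0058, B=0.2029, C=-0.1262;  B²−4AC=0.5490;  roots -0.4692, 0.2674;  negative root z = -0.4692
x = 0.0055, y = 0.0653

(0.0055, 0.0653, -0.4692)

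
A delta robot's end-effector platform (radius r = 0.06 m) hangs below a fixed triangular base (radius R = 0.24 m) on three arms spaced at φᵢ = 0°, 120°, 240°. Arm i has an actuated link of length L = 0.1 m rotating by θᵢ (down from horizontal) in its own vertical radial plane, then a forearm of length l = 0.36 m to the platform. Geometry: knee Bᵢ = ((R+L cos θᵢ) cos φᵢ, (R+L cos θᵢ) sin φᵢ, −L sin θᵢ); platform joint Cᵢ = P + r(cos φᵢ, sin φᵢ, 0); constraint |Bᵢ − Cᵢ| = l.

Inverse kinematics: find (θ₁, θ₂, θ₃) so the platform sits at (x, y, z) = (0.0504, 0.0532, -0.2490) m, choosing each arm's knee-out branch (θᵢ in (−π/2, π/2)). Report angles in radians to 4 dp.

θ₁ = -0.2629, θ₂ = 0.0877, θ₃ = 0.8724

rotate P by −φ1: (0.0504, 0.0532, -0.2490)
  A=0.1296, B=-0.2490, C=(l²−L²−A²−y'²−z²)/(2L)=0.1899
  γ=atan2(-0.2490,0.1296)=-1.0909;  ψ=arccos(0.6764)=0.8280;  θ1=γ+ψ≈-0.2629
rotate P by −φ2: (0.0209, -0.0702, -0.2490)
  A cos θ + B sin θ = C:  0.1591·cos θ + -0.2490·sin θ = 0.1367
  θ2 = atan2(B,A) + arccos(C/0.2955) = 0.0877
rotate P by −φ3: (-0.0713, 0.0170, -0.2490)
  A=0.2513, B=-0.2490, C=(l²−L²−A²−y'²−z²)/(2L)=-0.0291
  √(A²+B²)=0.3537;  θ3 = -0.7809+1.6533 ≈ 0.8724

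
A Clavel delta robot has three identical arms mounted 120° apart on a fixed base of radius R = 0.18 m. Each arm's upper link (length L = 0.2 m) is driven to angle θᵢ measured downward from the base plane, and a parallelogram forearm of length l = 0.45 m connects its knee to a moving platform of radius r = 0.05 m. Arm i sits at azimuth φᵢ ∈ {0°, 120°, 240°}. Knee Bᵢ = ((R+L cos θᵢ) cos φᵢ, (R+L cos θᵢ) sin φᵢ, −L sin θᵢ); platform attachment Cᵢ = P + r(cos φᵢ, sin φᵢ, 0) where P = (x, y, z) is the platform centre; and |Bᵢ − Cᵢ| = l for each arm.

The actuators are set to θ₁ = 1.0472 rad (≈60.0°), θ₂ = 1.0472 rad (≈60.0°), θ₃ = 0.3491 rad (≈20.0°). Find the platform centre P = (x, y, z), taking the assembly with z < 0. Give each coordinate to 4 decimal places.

φ1=0.0°: virtual centre (0.2300, 0.0000, -0.1732), radius l
centre 2 = (0.2300·cos120.0°, 0.2300·sin120.0°, -0.1732) = (-0.1150, 0.1992, -0.1732)
φ3=240.0°: virtual centre (-0.1590, -0.2753, -0.0684), radius l
subtract pairs → two planes through P
[-0.6900 0.3984 0.0000]·P = 0.0000;  [-0.7779 -0.5507 0.2096]·P = 0.0229
Cramer: x(z) = -0.0132+0.1210z;  y(z) = -0.0229+0.2096z
into |P−centre ₁|² = l²: 1.0586z² + 0.2780z + -0.1128 = 0;  Δ = 0.5550;  z = -0.4832 or 0.2206 → z<0 root = -0.4832
x = -0.0717, y = -0.1242

(-0.0717, -0.1242, -0.4832)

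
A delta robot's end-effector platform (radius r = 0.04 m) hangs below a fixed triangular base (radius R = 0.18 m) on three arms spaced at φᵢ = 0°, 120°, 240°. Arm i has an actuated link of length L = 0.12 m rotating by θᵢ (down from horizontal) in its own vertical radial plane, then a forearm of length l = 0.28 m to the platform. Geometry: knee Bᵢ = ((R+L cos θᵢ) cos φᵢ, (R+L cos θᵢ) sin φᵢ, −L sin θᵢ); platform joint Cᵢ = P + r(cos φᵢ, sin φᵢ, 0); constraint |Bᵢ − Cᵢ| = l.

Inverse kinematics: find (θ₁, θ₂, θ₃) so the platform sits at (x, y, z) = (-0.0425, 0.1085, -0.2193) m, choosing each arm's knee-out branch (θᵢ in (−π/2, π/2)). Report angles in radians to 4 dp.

θ₁ = 1.1342, θ₂ = -0.1744, θ₃ = 1.3091

rotate P by −φ1: (-0.0425, 0.1085, -0.2193)
  A cos θ + B sin θ = C:  0.1825·cos θ + -0.2193·sin θ = -0.1215
  γ=atan2(-0.2193,0.1825)=-0.8767;  ψ=arccos(-0.4260)=2.0109;  θ1=γ+ψ≈1.1342
arm 2 (φ=120.0°): x'=0.1152, y'=-0.0174
  e−x'=0.0248;  (l²−L²−(e−x')²−y'²−z²)/2L = 0.0625
  √(A²+B²)=0.2207;  θ2 = -1.4582+1.2839 ≈ -0.1744
arm 3 (φ=240.0°): x'=-0.0727, y'=-0.0911
  A cos θ + B sin θ = C:  0.2127·cos θ + -0.2193·sin θ = -0.1568
  √(A²+B²)=0.3055;  θ3 = -0.8006+2.1097 ≈ 1.3091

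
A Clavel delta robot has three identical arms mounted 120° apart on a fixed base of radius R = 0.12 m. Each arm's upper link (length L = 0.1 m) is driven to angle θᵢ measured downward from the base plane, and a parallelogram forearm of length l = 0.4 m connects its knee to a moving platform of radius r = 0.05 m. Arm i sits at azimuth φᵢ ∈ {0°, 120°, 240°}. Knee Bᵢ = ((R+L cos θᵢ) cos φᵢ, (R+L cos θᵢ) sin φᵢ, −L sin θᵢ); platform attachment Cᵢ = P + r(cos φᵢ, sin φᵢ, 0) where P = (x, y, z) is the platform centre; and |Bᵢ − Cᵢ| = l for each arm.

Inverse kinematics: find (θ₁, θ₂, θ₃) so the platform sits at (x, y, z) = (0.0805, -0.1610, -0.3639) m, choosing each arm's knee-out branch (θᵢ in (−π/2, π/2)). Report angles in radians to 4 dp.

θ₁ = 0.0875, θ₂ = 1.1348, θ₃ = 0.0000

rotate P by −φ1: (0.0805, -0.1610, -0.3639)
  e−x'=-0.0105;  (l²−L²−(e−x')²−y'²−z²)/2L = -0.0423
  γ=atan2(-0.3639,-0.0105)=-1.5996;  ψ=arccos(-0.1161)=1.6872;  θ1=γ+ψ≈0.0875
rotate P by −φ2: (-0.1797, 0.0108, -0.3639)
  A=0.2497, B=-0.3639, C=(l²−L²−A²−y'²−z²)/(2L)=-0.2244
  γ=atan2(-0.3639,0.2497)=-0.9694;  ψ=arccos(-0.5085)=2.1042;  θ2=γ+ψ≈1.1348
φ3=240.0° → target in arm frame (0.0992, 0.1502)
  A=-0.0292, B=-0.3639, C=(l²−L²−A²−y'²−z²)/(2L)=-0.0292
  θ3 = atan2(B,A) + arccos(C/0.3651) = 0.0000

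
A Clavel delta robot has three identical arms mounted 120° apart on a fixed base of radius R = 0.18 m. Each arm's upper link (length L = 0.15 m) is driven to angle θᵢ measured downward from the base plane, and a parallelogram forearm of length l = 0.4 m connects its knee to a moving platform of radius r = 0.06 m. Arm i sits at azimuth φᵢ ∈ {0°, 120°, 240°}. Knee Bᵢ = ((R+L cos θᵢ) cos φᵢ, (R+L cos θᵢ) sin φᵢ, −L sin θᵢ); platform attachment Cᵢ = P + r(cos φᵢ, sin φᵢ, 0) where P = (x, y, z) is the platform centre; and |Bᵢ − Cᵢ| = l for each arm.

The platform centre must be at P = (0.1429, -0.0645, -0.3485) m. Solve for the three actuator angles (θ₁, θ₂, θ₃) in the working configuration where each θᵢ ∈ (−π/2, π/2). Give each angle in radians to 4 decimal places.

φ1=0.0° → target in arm frame (0.1429, -0.0645)
  A cos θ + B sin θ = C:  -0.0229·cos θ + -0.3485·sin θ = 0.0379
  γ=atan2(-0.3485,-0.0229)=-1.6364;  ψ=arccos(0.1085)=1.4621;  θ1=γ+ψ≈-0.1743
rotate P by −φ2: (-0.1273, -0.0915, -0.3485)
  A=0.2473, B=-0.3485, C=(l²−L²−A²−y'²−z²)/(2L)=-0.1783
  γ=atan2(-0.3485,0.2473)=-0.9536;  ψ=arccos(-0.4172)=2.0012;  θ2=γ+ψ≈1.0475
φ3=240.0° → target in arm frame (-0.0156, 0.1560)
  A cos θ + B sin θ = C:  0.1356·cos θ + -0.3485·sin θ = -0.0889
  γ=atan2(-0.3485,0.1356)=-1.1997;  ψ=arccos(-0.2378)=1.8109;  θ3=γ+ψ≈0.6111

θ₁ = -0.1743, θ₂ = 1.0475, θ₃ = 0.6111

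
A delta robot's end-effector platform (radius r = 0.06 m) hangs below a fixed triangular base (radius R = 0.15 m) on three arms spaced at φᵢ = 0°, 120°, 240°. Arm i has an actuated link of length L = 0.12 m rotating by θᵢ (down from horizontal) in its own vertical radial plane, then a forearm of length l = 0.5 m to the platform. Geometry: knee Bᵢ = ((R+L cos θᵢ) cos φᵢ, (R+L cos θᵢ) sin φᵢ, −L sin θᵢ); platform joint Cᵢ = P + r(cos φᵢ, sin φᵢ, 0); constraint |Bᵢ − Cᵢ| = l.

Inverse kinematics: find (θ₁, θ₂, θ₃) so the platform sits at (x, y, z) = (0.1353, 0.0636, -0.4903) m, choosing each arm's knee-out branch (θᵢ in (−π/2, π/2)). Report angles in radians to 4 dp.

θ₁ = 0.0002, θ₂ = 0.5235, θ₃ = 0.8728

arm 1 (φ=0.0°): x'=0.1353, y'=0.0636
  A cos θ + B sin θ = C:  -0.0453·cos θ + -0.4903·sin θ = -0.0454
  θ1 = atan2(B,A) + arccos(C/0.4924) = 0.0002
φ2=120.0° → target in arm frame (-0.0126, -0.1490)
  A=0.1026, B=-0.4903, C=(l²−L²−A²−y'²−z²)/(2L)=-0.1563
  √(A²+B²)=0.5009;  θ2 = -1.3646+1.8881 ≈ 0.5235
arm 3 (φ=240.0°): x'=-0.1227, y'=0.0854
  A=0.2127, B=-0.4903, C=(l²−L²−A²−y'²−z²)/(2L)=-0.2389
  θ3 = atan2(B,A) + arccos(C/0.5345) = 0.8728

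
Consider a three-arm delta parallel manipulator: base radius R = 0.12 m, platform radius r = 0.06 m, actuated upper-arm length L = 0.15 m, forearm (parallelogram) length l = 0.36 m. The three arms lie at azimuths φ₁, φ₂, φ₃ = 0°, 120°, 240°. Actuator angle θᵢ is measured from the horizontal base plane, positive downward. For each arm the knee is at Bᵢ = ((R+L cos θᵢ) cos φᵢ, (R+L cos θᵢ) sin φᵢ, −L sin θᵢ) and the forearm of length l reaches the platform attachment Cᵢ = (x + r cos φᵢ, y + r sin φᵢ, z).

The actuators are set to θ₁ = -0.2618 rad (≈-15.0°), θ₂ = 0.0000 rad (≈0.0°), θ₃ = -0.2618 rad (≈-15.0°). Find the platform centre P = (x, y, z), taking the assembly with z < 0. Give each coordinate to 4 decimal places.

arm 1 at φ=0.0°: ρ1 = 0.2049;  centre 1 = (0.2049, 0.0000, 0.0388)
arm 2 at φ=120.0°: ρ2 = 0.2100;  centre 2 = (-0.1050, 0.1819, 0.0000)
centre 3 = (0.2049·cos240.0°, 0.2049·sin240.0°, 0.0388) = (-0.1024, -0.1774, 0.0388)
|centre ₂|²−|centre ₁|² = 0.0006;  |centre ₃|²−|centre ₁|² = 0.0000
plane₁₂: -0.6198x+0.3637y+-0.0776z = 0.0006
det = 0.4435;  x = -0.0005+-0.0621z,  y = 0.0009+0.1076z
quadratic in z: (1.0154)z²+(-0.0519)z+(-0.0859)=0, √Δ=0.5930 → z ∈ {-0.2664, 0.3176}; z = -0.2664 (taking z<0)
x = 0.0161, y = -0.0278

(0.0161, -0.0278, -0.2664)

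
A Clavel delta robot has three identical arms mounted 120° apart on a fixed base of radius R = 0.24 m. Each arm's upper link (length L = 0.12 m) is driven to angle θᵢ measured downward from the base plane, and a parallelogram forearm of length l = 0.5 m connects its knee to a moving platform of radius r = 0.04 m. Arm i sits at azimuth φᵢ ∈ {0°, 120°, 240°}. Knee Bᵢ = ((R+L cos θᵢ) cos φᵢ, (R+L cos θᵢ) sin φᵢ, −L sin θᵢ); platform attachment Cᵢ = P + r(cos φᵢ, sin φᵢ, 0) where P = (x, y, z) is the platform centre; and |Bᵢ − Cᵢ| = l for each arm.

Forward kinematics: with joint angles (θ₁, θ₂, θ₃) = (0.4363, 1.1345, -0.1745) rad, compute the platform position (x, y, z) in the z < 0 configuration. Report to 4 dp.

φ1=0.0°: virtual centre (0.3088, 0.0000, -0.0507), radius l
arm 2 at φ=120.0°: (R−r)+L cos θ2 = 0.2507;  centre 2 = (-0.1254, 0.2171, -0.1088)
arm 3 at φ=240.0°: (R−r)+L cos θ3 = 0.3182;  centre 3 = (-0.1591, -0.2755, 0.0208)
subtract pairs → two planes through P
plane₁₂: -0.8682x+0.4342y+-0.1161z = -0.0232
Cramer: x(z) = 0.0126-0.0021z;  y(z) = -0.0283+0.2632z
quadratic in z: (1.0693)z²+(0.0878)z+(-0.1589)=0, √Δ=0.8291 → z ∈ {-0.4288, 0.3467}; z = -0.4288 (taking z<0)
x = 0.0135, y = -0.1411

(0.0135, -0.1411, -0.4288)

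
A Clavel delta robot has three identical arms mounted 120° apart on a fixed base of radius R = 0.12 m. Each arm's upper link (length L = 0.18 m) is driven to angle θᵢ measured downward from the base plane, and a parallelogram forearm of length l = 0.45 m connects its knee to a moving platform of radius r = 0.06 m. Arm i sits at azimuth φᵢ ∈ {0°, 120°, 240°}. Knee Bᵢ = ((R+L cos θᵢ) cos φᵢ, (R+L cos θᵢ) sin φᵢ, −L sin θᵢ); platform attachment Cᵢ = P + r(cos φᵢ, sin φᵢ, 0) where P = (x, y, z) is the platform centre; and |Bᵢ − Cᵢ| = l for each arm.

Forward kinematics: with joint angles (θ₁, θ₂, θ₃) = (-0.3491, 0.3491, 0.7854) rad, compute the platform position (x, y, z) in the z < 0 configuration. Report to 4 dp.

(0.1853, 0.0866, -0.3778)

φ1=0.0°: virtual centre (0.2291, 0.0000, 0.0616), radius l
S2 = (0.2291·cos120.0°, 0.2291·sin120.0°, -0.0616) = (-0.1146, 0.1984, -0.0616)
arm 3 at φ=240.0°: e+L cos θ3 = 0.1873;  S3 = (-0.0936, -0.1622, -0.1273)
subtract pairs → two planes through P
linear system: -0.6874x+0.3969y = 0.0000−-0.2463z; -0.6456x+-0.3244y = -0.0050−-0.3777z
Cramer: x(z) = 0.0042-0.4795z;  y(z) = 0.0072-0.2100z
quadratic in z: (1.2741)z²+(0.0896)z+(-0.1480)=0, √Δ=0.8732 → z ∈ {-0.3778, 0.3075}; z = -0.3778 (taking z<0)
x = 0.1853, y = 0.0866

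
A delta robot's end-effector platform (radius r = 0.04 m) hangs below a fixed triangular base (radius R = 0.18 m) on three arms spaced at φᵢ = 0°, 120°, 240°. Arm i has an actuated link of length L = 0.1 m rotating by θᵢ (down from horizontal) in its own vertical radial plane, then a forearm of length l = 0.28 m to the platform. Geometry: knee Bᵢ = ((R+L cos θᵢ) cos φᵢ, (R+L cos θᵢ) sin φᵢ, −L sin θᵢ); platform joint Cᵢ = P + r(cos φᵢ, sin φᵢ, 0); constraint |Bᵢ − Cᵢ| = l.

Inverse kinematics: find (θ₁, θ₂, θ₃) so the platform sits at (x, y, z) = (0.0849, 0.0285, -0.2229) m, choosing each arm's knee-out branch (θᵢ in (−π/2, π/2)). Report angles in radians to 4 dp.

θ₁ = -0.0874, θ₂ = 0.8729, θ₃ = 1.2213

rotate P by −φ1: (0.0849, 0.0285, -0.2229)
  A cos θ + B sin θ = C:  0.0551·cos θ + -0.2229·sin θ = 0.0743
  θ1 = atan2(B,A) + arccos(C/0.2296) = -0.0874
φ2=120.0° → target in arm frame (-0.0178, -0.0878)
  A=0.1578, B=-0.2229, C=(l²−L²−A²−y'²−z²)/(2L)=-0.0694
  θ2 = atan2(B,A) + arccos(C/0.2731) = 0.8729
φ3=240.0° → target in arm frame (-0.0671, 0.0593)
  A=0.2071, B=-0.2229, C=(l²−L²−A²−y'²−z²)/(2L)=-0.1385
  √(A²+B²)=0.3043;  θ3 = -0.8220+2.0434 ≈ 1.2213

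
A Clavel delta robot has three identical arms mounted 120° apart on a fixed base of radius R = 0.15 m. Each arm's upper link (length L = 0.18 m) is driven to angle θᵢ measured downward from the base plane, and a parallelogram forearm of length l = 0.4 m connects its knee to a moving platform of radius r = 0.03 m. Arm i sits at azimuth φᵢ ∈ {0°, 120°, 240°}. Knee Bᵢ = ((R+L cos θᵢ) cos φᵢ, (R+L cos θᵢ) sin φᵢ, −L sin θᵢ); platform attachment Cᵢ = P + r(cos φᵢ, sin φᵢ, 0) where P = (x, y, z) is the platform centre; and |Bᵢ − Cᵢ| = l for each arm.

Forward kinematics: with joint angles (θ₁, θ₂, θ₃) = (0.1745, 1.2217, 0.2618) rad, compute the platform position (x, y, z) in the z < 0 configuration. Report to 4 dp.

(0.0980, -0.1487, -0.3446)

arm 1 at φ=0.0°: ρ1 = 0.2973;  centre 1 = (0.2973, 0.0000, -0.0313)
φ2=120.0°: virtual centre (-0.0908, 0.1572, -0.1691), radius l
φ3=240.0°: virtual centre (-0.1469, -0.2545, -0.0466), radius l
subtract pairs → two planes through P
[-0.7761 0.3145 -0.2758]·P = -0.0278;  [-0.8884 -0.5090 -0.0307]·P = -0.0008
Cramer: x(z) = 0.0213-0.2224z;  y(z) = -0.0356+0.3280z
sphere 1 gives Az²+Bz+C=0 with A=1.1571, B=0.1619, C=-0.0816;  B²−4AC=0.4039;  roots -0.3446, 0.2047;  negative root z = -0.3446
x = 0.0980, y = -0.1487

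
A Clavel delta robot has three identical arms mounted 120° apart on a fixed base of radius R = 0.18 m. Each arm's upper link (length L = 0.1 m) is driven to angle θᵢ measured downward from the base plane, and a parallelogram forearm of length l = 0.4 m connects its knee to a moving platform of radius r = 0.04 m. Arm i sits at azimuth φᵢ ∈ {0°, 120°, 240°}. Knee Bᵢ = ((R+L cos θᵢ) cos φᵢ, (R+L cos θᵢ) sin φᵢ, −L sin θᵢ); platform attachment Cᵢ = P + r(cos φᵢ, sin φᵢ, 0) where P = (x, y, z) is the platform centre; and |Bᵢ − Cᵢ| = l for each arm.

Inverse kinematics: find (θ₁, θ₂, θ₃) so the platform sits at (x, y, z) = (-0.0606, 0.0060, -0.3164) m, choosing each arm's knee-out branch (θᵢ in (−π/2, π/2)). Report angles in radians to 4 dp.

θ₁ = 0.4364, θ₂ = -0.2610, θ₃ = -0.1744

rotate P by −φ1: (-0.0606, 0.0060, -0.3164)
  A cos θ + B sin θ = C:  0.2006·cos θ + -0.3164·sin θ = 0.0481
  √(A²+B²)=0.3746;  θ1 = -1.0057+1.4421 ≈ 0.4364
rotate P by −φ2: (0.0355, 0.0495, -0.3164)
  A=0.1045, B=-0.3164, C=(l²−L²−A²−y'²−z²)/(2L)=0.1826
  √(A²+B²)=0.3332;  θ2 = -1.2518+0.9908 ≈ -0.2610
arm 3 (φ=240.0°): x'=0.0251, y'=-0.0555
  e−x'=0.1149;  (l²−L²−(e−x')²−y'²−z²)/2L = 0.1681
  θ3 = atan2(B,A) + arccos(C/0.3366) = -0.1744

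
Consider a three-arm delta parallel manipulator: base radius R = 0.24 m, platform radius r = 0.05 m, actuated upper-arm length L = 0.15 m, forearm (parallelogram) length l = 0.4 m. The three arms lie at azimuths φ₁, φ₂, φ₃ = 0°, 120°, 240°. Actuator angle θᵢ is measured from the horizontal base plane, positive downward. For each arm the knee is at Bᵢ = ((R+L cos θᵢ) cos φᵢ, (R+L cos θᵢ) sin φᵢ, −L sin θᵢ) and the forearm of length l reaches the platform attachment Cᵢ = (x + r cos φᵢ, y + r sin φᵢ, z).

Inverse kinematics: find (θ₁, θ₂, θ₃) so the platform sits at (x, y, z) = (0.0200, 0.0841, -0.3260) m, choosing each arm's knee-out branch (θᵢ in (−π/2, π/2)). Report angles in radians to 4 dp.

rotate P by −φ1: (0.0200, 0.0841, -0.3260)
  A=0.1700, B=-0.3260, C=(l²−L²−A²−y'²−z²)/(2L)=-0.0158
  θ1 = atan2(B,A) + arccos(C/0.3677) = 0.5237
φ2=120.0° → target in arm frame (0.0628, -0.0594)
  e−x'=0.1272;  (l²−L²−(e−x')²−y'²−z²)/2L = 0.0384
  γ=atan2(-0.3260,0.1272)=-1.1989;  ψ=arccos(0.1098)=1.4608;  θ2=γ+ψ≈0.2619
arm 3 (φ=240.0°): x'=-0.0828, y'=-0.0247
  A cos θ + B sin θ = C:  0.2728·cos θ + -0.3260·sin θ = -0.1461
  √(A²+B²)=0.4251;  θ3 = -0.8740+1.9216 ≈ 1.0476

θ₁ = 0.5237, θ₂ = 0.2619, θ₃ = 1.0476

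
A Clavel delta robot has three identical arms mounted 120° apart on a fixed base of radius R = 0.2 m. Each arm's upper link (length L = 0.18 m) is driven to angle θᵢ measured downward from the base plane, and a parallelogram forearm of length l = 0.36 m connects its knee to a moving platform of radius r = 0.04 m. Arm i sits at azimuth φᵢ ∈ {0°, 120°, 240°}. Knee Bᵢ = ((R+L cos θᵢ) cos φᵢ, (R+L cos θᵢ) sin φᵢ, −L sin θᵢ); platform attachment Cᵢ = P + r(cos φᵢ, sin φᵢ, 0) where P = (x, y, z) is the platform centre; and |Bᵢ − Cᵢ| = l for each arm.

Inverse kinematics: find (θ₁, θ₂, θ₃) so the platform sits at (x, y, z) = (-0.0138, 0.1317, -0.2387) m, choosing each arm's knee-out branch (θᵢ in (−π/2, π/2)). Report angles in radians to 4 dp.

arm 1 (φ=0.0°): x'=-0.0138, y'=0.1317
  e−x'=0.1738;  (l²−L²−(e−x')²−y'²−z²)/2L = -0.0204
  √(A²+B²)=0.2953;  θ1 = -0.9415+1.6398 ≈ 0.6983
φ2=120.0° → target in arm frame (0.1210, -0.0539)
  A cos θ + B sin θ = C:  0.0390·cos θ + -0.2387·sin θ = 0.0994
  θ2 = atan2(B,A) + arccos(C/0.2419) = -0.2615
arm 3 (φ=240.0°): x'=-0.1072, y'=-0.0778
  A cos θ + B sin θ = C:  0.2672·cos θ + -0.2387·sin θ = -0.1033
  √(A²+B²)=0.3583;  θ3 = -0.7292+1.8634 ≈ 1.1342

θ₁ = 0.6983, θ₂ = -0.2615, θ₃ = 1.1342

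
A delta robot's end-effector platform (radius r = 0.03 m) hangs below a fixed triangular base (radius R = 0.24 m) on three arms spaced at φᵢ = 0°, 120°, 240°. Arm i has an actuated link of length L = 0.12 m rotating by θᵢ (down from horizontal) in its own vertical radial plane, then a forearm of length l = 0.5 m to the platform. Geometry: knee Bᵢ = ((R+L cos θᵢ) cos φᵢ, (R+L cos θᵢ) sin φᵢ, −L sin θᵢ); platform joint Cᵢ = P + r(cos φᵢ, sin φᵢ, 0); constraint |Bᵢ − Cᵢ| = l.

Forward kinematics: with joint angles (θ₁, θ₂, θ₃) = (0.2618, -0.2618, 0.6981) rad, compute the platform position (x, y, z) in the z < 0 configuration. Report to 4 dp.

φ1=0.0°: virtual centre (0.3259, 0.0000, -0.0311), radius l
S2 = (0.3259·cos120.0°, 0.3259·sin120.0°, 0.0311) = (-0.1630, 0.2822, 0.0311)
S3 = (0.3019·cos240.0°, 0.3019·sin240.0°, -0.0771) = (-0.1510, -0.2615, -0.0771)
|S₂|²−|S₁|² = 0.0000;  |S₃|²−|S₁|² = -0.0101
linear system: -0.9777x+0.5645y = 0.0000−0.1242z; -0.9537x+-0.5230y = -0.0101−-0.0921z
det = 1.0497;  x = 0.0054+0.0123z,  y = 0.0094+-0.1987z
quadratic in z: (1.0396)z²+(0.0505)z+(-0.1462)=0, √Δ=0.7814 → z ∈ {-0.4001, 0.3515}; z = -0.4001 (taking z<0)
x = 0.0005, y = 0.0889

(0.0005, 0.0889, -0.4001)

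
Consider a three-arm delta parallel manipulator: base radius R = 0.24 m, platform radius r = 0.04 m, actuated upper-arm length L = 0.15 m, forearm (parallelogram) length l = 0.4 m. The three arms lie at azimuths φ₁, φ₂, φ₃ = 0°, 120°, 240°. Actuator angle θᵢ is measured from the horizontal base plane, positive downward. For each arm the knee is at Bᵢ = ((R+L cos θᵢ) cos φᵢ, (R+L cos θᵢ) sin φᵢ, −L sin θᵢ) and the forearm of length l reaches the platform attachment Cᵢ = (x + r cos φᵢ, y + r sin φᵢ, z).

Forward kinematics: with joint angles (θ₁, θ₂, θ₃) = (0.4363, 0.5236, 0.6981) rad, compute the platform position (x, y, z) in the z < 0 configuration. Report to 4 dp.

φ1=0.0°: virtual centre (0.3359, 0.0000, -0.0634), radius l
φ2=120.0°: virtual centre (-0.1650, 0.2857, -0.0750), radius l
φ3=240.0°: virtual centre (-0.1575, -0.2727, -0.0964), radius l
|S₂|²−|S₁|² = -0.0024;  |S₃|²−|S₁|² = -0.0084
[-1.0018 0.5714 -0.0232]·P = -0.0024;  [-0.9868 -0.5454 -0.0661]·P = -0.0084
det = 1.1103;  x = 0.0055+-0.0454z,  y = 0.0054+-0.0390z
quadratic in z: (1.0036)z²+(0.1564)z+(-0.0468)=0, √Δ=0.4606 → z ∈ {-0.3074, 0.1516}; z = -0.3074 (taking z<0)
x = 0.0195, y = 0.0174

(0.0195, 0.0174, -0.3074)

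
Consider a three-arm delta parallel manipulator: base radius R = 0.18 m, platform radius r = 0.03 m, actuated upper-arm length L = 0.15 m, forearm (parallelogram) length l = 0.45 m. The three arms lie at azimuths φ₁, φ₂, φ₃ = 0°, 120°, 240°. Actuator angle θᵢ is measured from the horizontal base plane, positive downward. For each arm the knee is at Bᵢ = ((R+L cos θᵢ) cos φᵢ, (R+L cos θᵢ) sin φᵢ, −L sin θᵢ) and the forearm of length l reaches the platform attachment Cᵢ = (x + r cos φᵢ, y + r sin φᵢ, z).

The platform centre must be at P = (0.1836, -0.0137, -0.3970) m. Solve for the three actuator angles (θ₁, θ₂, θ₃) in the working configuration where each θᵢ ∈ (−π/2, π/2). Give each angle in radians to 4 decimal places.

θ₁ = -0.2617, θ₂ = 1.0473, θ₃ = 0.9599

φ1=0.0° → target in arm frame (0.1836, -0.0137)
  e−x'=-0.0336;  (l²−L²−(e−x')²−y'²−z²)/2L = 0.0702
  γ=atan2(-0.3970,-0.0336)=-1.6552;  ψ=arccos(0.1763)=1.3936;  θ1=γ+ψ≈-0.2617
φ2=120.0° → target in arm frame (-0.1037, -0.1522)
  e−x'=0.2537;  (l²−L²−(e−x')²−y'²−z²)/2L = -0.2170
  θ2 = atan2(B,A) + arccos(C/0.4711) = 1.0473
φ3=240.0° → target in arm frame (-0.0799, 0.1659)
  A cos θ + B sin θ = C:  0.2299·cos θ + -0.3970·sin θ = -0.1933
  θ3 = atan2(B,A) + arccos(C/0.4588) = 0.9599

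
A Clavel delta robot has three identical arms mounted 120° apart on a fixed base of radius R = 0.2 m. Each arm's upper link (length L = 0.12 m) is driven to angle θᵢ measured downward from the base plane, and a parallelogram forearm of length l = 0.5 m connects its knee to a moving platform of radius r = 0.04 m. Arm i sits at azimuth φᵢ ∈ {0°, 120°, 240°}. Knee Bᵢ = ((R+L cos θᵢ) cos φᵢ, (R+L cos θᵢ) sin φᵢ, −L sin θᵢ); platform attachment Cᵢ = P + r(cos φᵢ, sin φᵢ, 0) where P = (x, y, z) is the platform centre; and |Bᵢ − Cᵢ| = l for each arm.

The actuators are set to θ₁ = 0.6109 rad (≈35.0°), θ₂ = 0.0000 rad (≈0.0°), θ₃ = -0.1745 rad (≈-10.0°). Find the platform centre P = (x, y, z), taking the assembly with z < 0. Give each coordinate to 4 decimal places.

φ1=0.0°: virtual centre (0.2583, 0.0000, -0.0688), radius l
φ2=120.0°: virtual centre (-0.1400, 0.2425, 0.0000), radius l
arm 3 at φ=240.0°: e+L cos θ3 = 0.2782;  S3 = (-0.1391, -0.2409, 0.0208)
eliminate P² terms by subtracting sphere 1 from 2 and 3
[-0.7966 0.4850 0.1377]·P = 0.0069;  [-0.7948 -0.4818 0.1793]·P = 0.0064
det = 0.7693;  x = -0.0084+0.1993z,  y = 0.0006+0.0435z
into |P−S₁|² = l²: 1.0416z² + 0.0314z + -0.1742 = 0;  Δ = 0.7266;  z = -0.4243 or 0.3941 → z<0 root = -0.4243
x = -0.0929, y = -0.0179

(-0.0929, -0.0179, -0.4243)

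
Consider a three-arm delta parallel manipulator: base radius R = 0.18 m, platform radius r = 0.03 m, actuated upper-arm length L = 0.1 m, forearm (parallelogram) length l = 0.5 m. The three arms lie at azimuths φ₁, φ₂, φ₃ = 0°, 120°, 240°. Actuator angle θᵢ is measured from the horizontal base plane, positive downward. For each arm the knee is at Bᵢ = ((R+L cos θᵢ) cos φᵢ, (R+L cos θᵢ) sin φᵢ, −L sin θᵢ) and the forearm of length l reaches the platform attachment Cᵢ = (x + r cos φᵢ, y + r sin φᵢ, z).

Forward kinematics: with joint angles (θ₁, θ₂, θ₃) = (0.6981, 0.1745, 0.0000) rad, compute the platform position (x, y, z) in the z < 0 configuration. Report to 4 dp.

(-0.0820, -0.0188, -0.4572)

arm 1 at φ=0.0°: (R−r)+L cos θ1 = 0.2266;  S1 = (0.2266, 0.0000, -0.0643)
S2 = (0.2485·cos120.0°, 0.2485·sin120.0°, -0.0174) = (-0.1242, 0.2152, -0.0174)
φ3=240.0°: virtual centre (-0.1250, -0.2165, 0.0000), radius l
subtract pairs → two planes through P
[-0.7017 0.4304 0.0938]·P = 0.0066;  [-0.7032 -0.4330 0.1286]·P = 0.0070
Cramer: x(z) = -0.0097+0.1582z;  y(z) = -0.0005+0.0399z
quadratic in z: (1.0266)z²+(0.0537)z+(-0.1900)=0, √Δ=0.8850 → z ∈ {-0.4572, 0.4049}; z = -0.4572 (taking z<0)
x = -0.0820, y = -0.0188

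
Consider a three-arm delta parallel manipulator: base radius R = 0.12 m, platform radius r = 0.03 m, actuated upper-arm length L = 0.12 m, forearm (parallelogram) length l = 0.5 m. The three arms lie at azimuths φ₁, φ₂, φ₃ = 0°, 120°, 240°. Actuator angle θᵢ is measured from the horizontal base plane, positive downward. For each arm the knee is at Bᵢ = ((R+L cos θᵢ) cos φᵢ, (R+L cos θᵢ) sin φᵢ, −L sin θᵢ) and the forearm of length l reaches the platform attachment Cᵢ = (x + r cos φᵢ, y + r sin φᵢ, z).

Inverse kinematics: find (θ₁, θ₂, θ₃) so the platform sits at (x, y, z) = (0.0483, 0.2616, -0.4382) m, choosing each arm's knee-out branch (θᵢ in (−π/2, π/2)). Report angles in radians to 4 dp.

θ₁ = 0.3493, θ₂ = -0.2616, θ₃ = 1.3089

arm 1 (φ=0.0°): x'=0.0483, y'=0.2616
  e−x'=0.0417;  (l²−L²−(e−x')²−y'²−z²)/2L = -0.1108
  θ1 = atan2(B,A) + arccos(C/0.4402) = 0.3493
rotate P by −φ2: (0.2024, -0.1726, -0.4382)
  A cos θ + B sin θ = C:  -0.1124·cos θ + -0.4382·sin θ = 0.0048
  √(A²+B²)=0.4524;  θ2 = -1.8219+1.5602 ≈ -0.2616
arm 3 (φ=240.0°): x'=-0.2507, y'=-0.0890
  A=0.3407, B=-0.4382, C=(l²−L²−A²−y'²−z²)/(2L)=-0.3351
  θ3 = atan2(B,A) + arccos(C/0.5551) = 1.3089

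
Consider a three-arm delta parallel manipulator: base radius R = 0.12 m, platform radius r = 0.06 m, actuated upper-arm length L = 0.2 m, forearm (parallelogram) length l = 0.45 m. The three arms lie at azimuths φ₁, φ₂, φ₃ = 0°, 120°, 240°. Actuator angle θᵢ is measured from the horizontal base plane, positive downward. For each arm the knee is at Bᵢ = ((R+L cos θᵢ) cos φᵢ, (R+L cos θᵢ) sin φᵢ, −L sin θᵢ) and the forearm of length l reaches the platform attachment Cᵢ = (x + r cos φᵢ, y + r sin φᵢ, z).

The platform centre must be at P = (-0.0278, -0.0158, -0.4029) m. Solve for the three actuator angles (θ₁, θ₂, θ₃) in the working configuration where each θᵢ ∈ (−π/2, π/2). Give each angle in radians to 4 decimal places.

arm 1 (φ=0.0°): x'=-0.0278, y'=-0.0158
  A cos θ + B sin θ = C:  0.0878·cos θ + -0.4029·sin θ = -0.0195
  γ=atan2(-0.4029,0.0878)=-1.3562;  ψ=arccos(-0.0472)=1.6180;  θ1=γ+ψ≈0.2618
arm 2 (φ=120.0°): x'=0.0002, y'=0.0320
  e−x'=0.0598;  (l²−L²−(e−x')²−y'²−z²)/2L = -0.0111
  √(A²+B²)=0.4073;  θ2 = -1.4235+1.5980 ≈ 0.1745
φ3=240.0° → target in arm frame (0.0276, -0.0162)
  A=0.0324, B=-0.4029, C=(l²−L²−A²−y'²−z²)/(2L)=-0.0029
  θ3 = atan2(B,A) + arccos(C/0.4042) = 0.0873

θ₁ = 0.2618, θ₂ = 0.1745, θ₃ = 0.0873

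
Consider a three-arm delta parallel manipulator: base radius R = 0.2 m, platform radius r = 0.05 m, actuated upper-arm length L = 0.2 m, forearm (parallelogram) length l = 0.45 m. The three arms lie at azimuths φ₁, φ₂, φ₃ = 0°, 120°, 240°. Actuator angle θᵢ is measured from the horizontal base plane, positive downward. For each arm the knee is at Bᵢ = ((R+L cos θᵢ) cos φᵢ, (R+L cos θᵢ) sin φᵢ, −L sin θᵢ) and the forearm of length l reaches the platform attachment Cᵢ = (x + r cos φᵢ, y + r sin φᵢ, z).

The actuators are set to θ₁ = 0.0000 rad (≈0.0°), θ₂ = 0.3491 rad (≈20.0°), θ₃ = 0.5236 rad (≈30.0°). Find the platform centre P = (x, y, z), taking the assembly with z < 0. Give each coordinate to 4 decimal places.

O1 = (0.3500·cos0.0°, 0.3500·sin0.0°, 0.0000) = (0.3500, 0.0000, 0.0000)
arm 2 at φ=120.0°: ρ2 = 0.3379;  O2 = (-0.1690, 0.2927, -0.0684)
arm 3 at φ=240.0°: ρ3 = 0.3232;  O3 = (-0.1616, -0.2799, -0.1000)
eliminate P² terms by subtracting sphere 1 from 2 and 3
plane₁₂: -1.0379x+0.5853y+-0.1368z = -0.0036
det = 1.1799;  x = 0.0057+-0.1641z,  y = 0.0039+-0.0573z
sphere 1 gives Az²+Bz+C=0 with A=1.0302, B=0.1126, C=-0.0839;  B²−4AC=0.3586;  roots -0.3453, 0.2360;  negative root z = -0.3453
x = 0.0624, y = 0.0237

(0.0624, 0.0237, -0.3453)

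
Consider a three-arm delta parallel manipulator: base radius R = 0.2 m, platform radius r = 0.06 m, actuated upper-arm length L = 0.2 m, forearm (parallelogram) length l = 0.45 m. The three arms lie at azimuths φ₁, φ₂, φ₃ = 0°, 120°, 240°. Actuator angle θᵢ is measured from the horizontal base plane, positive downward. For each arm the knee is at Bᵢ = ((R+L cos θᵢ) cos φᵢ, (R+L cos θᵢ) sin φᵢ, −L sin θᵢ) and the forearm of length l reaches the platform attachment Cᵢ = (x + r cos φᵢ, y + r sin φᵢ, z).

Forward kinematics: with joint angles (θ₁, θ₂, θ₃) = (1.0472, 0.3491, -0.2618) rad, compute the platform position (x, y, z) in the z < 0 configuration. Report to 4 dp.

(-0.1704, -0.0725, -0.3430)

arm 1 at φ=0.0°: (R−r)+L cos θ1 = 0.2400;  centre 1 = (0.2400, 0.0000, -0.1732)
centre 2 = (0.3279·cos120.0°, 0.3279·sin120.0°, -0.0684) = (-0.1640, 0.2840, -0.0684)
arm 3 at φ=240.0°: (R−r)+L cos θ3 = 0.3332;  centre 3 = (-0.1666, -0.2885, 0.0518)
|centre ₂|²−|centre ₁|² = 0.0246;  |centre ₃|²−|centre ₁|² = 0.0261
linear system: -0.8079x+0.5680y = 0.0246−0.2096z; -0.8132x+-0.5771y = 0.0261−0.4499z
Cramer: x(z) = -0.0313+0.4057z;  y(z) = -0.0011+0.2080z
sphere 1 gives Az²+Bz+C=0 with A=1.2078, B=0.1258, C=-0.0989;  B²−4AC=0.4937;  roots -0.3430, 0.2388;  negative root z = -0.3430
x = -0.1704, y = -0.0725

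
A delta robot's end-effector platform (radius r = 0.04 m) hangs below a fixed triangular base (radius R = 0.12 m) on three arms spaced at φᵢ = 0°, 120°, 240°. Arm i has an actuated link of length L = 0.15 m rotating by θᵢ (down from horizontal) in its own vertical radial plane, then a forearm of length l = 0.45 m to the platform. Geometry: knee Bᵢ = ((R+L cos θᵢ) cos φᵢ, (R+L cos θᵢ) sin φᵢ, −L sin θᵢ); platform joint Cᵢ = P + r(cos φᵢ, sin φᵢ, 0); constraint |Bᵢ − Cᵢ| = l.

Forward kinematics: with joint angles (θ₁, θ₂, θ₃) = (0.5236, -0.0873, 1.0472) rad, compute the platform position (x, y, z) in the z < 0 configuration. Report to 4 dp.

(0.0028, 0.1991, -0.4213)

φ1=0.0°: virtual centre (0.2099, 0.0000, -0.0750), radius l
O2 = (0.2294·cos120.0°, 0.2294·sin120.0°, 0.0131) = (-0.1147, 0.1987, 0.0131)
O3 = (0.1550·cos240.0°, 0.1550·sin240.0°, -0.1299) = (-0.0775, -0.1342, -0.1299)
eliminate P² terms by subtracting sphere 1 from 2 and 3
[-0.6492 0.3974 0.1762]·P = 0.0031;  [-0.5748 -0.2685 -0.1098]·P = -0.0088
Cramer: x(z) = 0.0066+0.0091z;  y(z) = 0.0186-0.4285z
quadratic in z: (1.1837)z²+(0.1304)z+(-0.1552)=0, √Δ=0.8670 → z ∈ {-0.4213, 0.3112}; z = -0.4213 (taking z<0)
x = 0.0028, y = 0.1991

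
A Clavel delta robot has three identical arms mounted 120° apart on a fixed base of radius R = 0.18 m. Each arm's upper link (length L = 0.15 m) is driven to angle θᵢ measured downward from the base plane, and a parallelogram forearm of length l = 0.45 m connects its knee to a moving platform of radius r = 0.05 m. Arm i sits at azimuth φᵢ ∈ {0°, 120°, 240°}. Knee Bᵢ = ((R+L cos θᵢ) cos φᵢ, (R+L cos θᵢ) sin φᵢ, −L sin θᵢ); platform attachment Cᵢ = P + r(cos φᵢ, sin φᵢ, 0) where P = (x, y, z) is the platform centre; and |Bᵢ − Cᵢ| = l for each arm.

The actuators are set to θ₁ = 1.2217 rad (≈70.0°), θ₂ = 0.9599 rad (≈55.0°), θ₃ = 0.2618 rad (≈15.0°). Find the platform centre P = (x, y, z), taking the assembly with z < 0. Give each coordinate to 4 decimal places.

(-0.1112, -0.1027, -0.4672)

φ1=0.0°: virtual centre (0.1813, 0.0000, -0.1410), radius l
S2 = (0.2160·cos120.0°, 0.2160·sin120.0°, -0.1229) = (-0.1080, 0.1871, -0.1229)
φ3=240.0°: virtual centre (-0.1374, -0.2381, -0.0388), radius l
subtract pairs → two planes through P
[-0.5787 0.3742 0.0362]·P = 0.0090;  [-0.6375 -0.4761 0.2043]·P = 0.0243
Cramer: x(z) = -0.0261+0.1822z;  y(z) = -0.0162+0.1851z
into |P−S₁|² = l²: 1.0674z² + 0.2004z + -0.1394 = 0;  Δ = 0.6352;  z = -0.4672 or 0.2795 → z<0 root = -0.4672
x = -0.1112, y = -0.1027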